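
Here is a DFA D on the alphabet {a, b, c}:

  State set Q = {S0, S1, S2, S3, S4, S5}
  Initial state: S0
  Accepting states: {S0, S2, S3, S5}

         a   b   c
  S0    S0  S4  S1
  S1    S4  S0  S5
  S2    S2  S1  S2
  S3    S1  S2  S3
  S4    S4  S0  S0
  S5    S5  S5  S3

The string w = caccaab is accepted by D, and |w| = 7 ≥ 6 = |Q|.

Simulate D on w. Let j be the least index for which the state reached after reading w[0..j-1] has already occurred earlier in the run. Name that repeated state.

Run of D on w = c a c c a a b:
  step 0: S0  (start)
  step 1: S1  (read c: S0→S1)
  step 2: S4  (read a: S1→S4)
  step 3: S0  (read c: S4→S0)   ← first repeat (S0 seen earlier)
  step 4: S1  (read c: S0→S1)
  step 5: S4  (read a: S1→S4)
  step 6: S4  (read a: S4→S4)
  step 7: S0  (read b: S4→S0)

The earliest repeat is at step j = 3: D is in S0, which it already visited at step i = 0.
Pumping length from the standard proof: p = 6 (the number of states). The repeated state found above gives |xy| = j ≤ 6 and |y| = j − i ≥ 1.

S0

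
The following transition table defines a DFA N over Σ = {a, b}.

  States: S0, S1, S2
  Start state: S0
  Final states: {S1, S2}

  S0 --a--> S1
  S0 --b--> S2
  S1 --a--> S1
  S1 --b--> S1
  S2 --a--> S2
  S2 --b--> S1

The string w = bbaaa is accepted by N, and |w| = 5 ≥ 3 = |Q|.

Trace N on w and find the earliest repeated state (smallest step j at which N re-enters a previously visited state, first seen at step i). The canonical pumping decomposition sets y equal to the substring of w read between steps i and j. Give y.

State sequence: S0 -b-> S2 -b-> S1 -a-> S1 -a-> S1 -a-> S1
First repeat at step 3: S1 was already visited.

So i = 2, j = 3, giving x = w[0:2] = bb, y = w[2:3] = a, z = w[3:5] = aa.
Check: |xy| = 3 ≤ 3 and |y| = 1 ≥ 1. Reading y takes N from S1 back to S1, so every xyⁱz is accepted.
Since N has 3 states, any run of length ≥ 3 visits 3+1 states, so by pigeonhole some state repeats within the first 3 steps — that repeat gives the pumpable loop.

a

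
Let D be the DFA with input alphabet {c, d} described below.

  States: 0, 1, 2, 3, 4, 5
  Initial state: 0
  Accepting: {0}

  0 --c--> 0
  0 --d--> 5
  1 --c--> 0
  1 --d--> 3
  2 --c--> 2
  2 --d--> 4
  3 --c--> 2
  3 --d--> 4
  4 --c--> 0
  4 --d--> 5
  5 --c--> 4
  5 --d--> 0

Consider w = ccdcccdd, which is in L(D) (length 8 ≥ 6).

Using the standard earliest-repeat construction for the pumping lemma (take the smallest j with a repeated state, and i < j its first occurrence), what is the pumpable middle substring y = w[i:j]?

State sequence: 0 -c-> 0 -c-> 0 -d-> 5 -c-> 4 -c-> 0 -c-> 0 -d-> 5 -d-> 0
First repeat at step 1: 0 was already visited.

So i = 0, j = 1, giving x = w[0:0] = ε, y = w[0:1] = c, z = w[1:8] = cdcccdd.
Check: |xy| = 1 ≤ 6 and |y| = 1 ≥ 1. Reading y takes D from 0 back to 0, so every xyⁱz is accepted.
With |Q| = 6, pigeonhole forces a state repeat no later than step 6; the substring read between the first and second visits to that state can be pumped.

c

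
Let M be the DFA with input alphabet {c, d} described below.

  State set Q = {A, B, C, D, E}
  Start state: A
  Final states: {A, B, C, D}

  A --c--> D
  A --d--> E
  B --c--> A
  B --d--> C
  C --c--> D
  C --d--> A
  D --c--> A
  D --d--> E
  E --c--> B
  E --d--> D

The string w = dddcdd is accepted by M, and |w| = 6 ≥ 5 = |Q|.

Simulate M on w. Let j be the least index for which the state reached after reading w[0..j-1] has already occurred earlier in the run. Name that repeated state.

State sequence: A -d-> E -d-> D -d-> E -c-> B -d-> C -d-> A
First repeat at step 3: E was already visited.

The earliest repeat is at step j = 3: M is in E, which it already visited at step i = 1.
Pumping length from the standard proof: p = 5 (the number of states). The repeated state found above gives |xy| = j ≤ 5 and |y| = j − i ≥ 1.

E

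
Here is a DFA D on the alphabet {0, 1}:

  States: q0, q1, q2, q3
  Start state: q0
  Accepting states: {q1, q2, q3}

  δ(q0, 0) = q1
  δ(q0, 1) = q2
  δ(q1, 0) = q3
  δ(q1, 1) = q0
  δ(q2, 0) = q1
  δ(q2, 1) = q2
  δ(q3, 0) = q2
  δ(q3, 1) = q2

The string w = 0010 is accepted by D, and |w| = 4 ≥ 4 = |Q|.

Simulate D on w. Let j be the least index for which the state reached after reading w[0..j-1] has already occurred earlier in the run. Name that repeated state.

q1

State sequence: q0 -0-> q1 -0-> q3 -1-> q2 -0-> q1
First repeat at step 4: q1 was already visited.

The earliest repeat is at step j = 4: D is in q1, which it already visited at step i = 1.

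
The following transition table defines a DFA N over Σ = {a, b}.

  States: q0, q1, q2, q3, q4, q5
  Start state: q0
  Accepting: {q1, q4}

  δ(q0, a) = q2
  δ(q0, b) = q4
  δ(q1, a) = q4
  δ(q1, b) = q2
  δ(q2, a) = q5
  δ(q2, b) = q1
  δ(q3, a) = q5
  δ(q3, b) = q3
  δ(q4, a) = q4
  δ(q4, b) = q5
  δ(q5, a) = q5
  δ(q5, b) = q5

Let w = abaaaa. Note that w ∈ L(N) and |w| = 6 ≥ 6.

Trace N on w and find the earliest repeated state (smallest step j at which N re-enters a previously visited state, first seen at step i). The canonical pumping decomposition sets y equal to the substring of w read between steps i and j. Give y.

Run of N on w = a b a a a a:
  step 0: q0  (start)
  step 1: q2  (read a: q0→q2)
  step 2: q1  (read b: q2→q1)
  step 3: q4  (read a: q1→q4)
  step 4: q4  (read a: q4→q4)   ← first repeat (q4 seen earlier)
  step 5: q4  (read a: q4→q4)
  step 6: q4  (read a: q4→q4)

So i = 3, j = 4, giving x = w[0:3] = aba, y = w[3:4] = a, z = w[4:6] = aa.
Check: |xy| = 4 ≤ 6 and |y| = 1 ≥ 1. Reading y takes N from q4 back to q4, so every xyⁱz is accepted.

a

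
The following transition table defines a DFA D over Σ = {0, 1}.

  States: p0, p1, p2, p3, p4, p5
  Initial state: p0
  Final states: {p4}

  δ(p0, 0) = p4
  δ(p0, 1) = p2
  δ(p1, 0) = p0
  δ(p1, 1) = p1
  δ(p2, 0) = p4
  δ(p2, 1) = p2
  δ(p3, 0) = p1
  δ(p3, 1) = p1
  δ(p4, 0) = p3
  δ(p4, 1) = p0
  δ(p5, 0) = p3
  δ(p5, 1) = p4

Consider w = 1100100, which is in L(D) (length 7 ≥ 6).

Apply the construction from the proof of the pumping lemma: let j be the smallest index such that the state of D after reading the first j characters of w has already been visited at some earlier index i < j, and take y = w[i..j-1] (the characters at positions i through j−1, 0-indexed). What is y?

1

State sequence: p0 -1-> p2 -1-> p2 -0-> p4 -0-> p3 -1-> p1 -0-> p0 -0-> p4
First repeat at step 2: p2 was already visited.

So i = 1, j = 2, giving x = w[0:1] = 1, y = w[1:2] = 1, z = w[2:7] = 00100.
Check: |xy| = 2 ≤ 6 and |y| = 1 ≥ 1. Reading y takes D from p2 back to p2, so every xyⁱz is accepted.
The DFA has 6 states, so the proof of the pumping lemma guarantees a repeated state among the first 6+1 visited; the segment between the two visits is the pumpable y.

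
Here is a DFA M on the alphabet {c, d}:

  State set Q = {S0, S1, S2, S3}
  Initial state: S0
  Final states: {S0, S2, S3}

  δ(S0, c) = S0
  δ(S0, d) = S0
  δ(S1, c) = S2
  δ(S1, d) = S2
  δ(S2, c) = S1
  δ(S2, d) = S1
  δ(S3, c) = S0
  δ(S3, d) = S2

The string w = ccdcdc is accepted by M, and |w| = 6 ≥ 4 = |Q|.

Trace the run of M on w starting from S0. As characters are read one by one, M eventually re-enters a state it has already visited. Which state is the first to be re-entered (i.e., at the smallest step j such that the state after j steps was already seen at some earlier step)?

State sequence: S0 -c-> S0 -c-> S0 -d-> S0 -c-> S0 -d-> S0 -c-> S0
First repeat at step 1: S0 was already visited.

The earliest repeat is at step j = 1: M is in S0, which it already visited at step i = 0.
With |Q| = 4, pigeonhole forces a state repeat no later than step 4; the substring read between the first and second visits to that state can be pumped.

S0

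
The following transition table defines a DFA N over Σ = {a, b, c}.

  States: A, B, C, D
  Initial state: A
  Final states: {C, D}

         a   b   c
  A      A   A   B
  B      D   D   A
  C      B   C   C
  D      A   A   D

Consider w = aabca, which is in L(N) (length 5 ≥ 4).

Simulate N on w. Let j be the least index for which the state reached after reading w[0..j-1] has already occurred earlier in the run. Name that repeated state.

A

State sequence: A -a-> A -a-> A -b-> A -c-> B -a-> D
First repeat at step 1: A was already visited.

The earliest repeat is at step j = 1: N is in A, which it already visited at step i = 0.
With |Q| = 4, pigeonhole forces a state repeat no later than step 4; the substring read between the first and second visits to that state can be pumped.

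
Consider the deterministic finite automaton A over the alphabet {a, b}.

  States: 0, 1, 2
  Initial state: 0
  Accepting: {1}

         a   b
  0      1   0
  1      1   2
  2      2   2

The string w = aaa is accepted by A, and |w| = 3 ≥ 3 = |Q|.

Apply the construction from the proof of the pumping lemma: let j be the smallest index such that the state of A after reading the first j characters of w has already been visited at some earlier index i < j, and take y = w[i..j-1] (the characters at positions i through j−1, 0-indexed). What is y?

a

Run of A on w = a a a:
  step 0: 0  (start)
  step 1: 1  (read a: 0→1)
  step 2: 1  (read a: 1→1)   ← first repeat (1 seen earlier)
  step 3: 1  (read a: 1→1)

So i = 1, j = 2, giving x = w[0:1] = a, y = w[1:2] = a, z = w[2:3] = a.
Check: |xy| = 2 ≤ 3 and |y| = 1 ≥ 1. Reading y takes A from 1 back to 1, so every xyⁱz is accepted.
The DFA has 3 states, so the proof of the pumping lemma guarantees a repeated state among the first 3+1 visited; the segment between the two visits is the pumpable y.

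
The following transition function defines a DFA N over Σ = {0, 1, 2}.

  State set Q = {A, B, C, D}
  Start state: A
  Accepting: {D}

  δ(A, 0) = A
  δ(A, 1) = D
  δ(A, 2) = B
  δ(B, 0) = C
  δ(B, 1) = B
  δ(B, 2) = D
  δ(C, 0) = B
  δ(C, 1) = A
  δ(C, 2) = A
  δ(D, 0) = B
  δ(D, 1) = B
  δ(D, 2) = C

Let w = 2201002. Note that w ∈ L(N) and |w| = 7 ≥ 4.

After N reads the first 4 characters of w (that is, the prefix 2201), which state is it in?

B

State sequence: A -2-> B -2-> D -0-> B -1-> B

After reading 4 characters, N is in state B.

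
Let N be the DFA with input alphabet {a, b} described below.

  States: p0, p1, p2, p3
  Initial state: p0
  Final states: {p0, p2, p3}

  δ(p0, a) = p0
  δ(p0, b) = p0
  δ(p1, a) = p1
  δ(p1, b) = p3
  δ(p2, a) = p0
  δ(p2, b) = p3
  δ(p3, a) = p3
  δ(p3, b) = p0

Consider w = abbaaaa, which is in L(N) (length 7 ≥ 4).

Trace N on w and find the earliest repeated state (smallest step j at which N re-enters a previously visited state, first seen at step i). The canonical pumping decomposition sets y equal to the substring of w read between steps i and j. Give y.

a

Run of N on w = a b b a a a a:
  step 0: p0  (start)
  step 1: p0  (read a: p0→p0)   ← first repeat (p0 seen earlier)
  step 2: p0  (read b: p0→p0)
  step 3: p0  (read b: p0→p0)
  step 4: p0  (read a: p0→p0)
  step 5: p0  (read a: p0→p0)
  step 6: p0  (read a: p0→p0)
  step 7: p0  (read a: p0→p0)

So i = 0, j = 1, giving x = w[0:0] = ε, y = w[0:1] = a, z = w[1:7] = bbaaaa.
Check: |xy| = 1 ≤ 4 and |y| = 1 ≥ 1. Reading y takes N from p0 back to p0, so every xyⁱz is accepted.
The DFA has 4 states, so the proof of the pumping lemma guarantees a repeated state among the first 4+1 visited; the segment between the two visits is the pumpable y.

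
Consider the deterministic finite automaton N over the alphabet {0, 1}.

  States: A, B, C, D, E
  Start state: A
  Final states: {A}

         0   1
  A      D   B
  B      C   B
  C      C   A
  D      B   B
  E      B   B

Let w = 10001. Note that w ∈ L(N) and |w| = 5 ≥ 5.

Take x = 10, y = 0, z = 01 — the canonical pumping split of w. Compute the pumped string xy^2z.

100001

xy^2z = 10·0·0·01 = 100001.
Reading y = 0 takes N from C back to C, so after x·y·y the machine is still in C, and z then leads to the accepting state A. Hence 100001 ∈ L(N).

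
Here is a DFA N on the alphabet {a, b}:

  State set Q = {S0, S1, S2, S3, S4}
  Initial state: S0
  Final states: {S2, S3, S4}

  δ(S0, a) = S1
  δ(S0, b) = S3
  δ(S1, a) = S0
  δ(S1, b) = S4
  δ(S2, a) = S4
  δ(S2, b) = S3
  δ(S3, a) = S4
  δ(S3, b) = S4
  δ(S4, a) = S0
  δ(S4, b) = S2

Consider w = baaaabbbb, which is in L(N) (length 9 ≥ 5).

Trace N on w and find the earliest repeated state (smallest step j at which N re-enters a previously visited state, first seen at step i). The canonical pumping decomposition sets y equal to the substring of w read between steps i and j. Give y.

baa

Run of N on w = b a a a a b b b b:
  step 0: S0  (start)
  step 1: S3  (read b: S0→S3)
  step 2: S4  (read a: S3→S4)
  step 3: S0  (read a: S4→S0)   ← first repeat (S0 seen earlier)
  step 4: S1  (read a: S0→S1)
  step 5: S0  (read a: S1→S0)
  step 6: S3  (read b: S0→S3)
  step 7: S4  (read b: S3→S4)
  step 8: S2  (read b: S4→S2)
  step 9: S3  (read b: S2→S3)

So i = 0, j = 3, giving x = w[0:0] = ε, y = w[0:3] = baa, z = w[3:9] = aabbbb.
Check: |xy| = 3 ≤ 5 and |y| = 3 ≥ 1. Reading y takes N from S0 back to S0, so every xyⁱz is accepted.
Since N has 5 states, any run of length ≥ 5 visits 5+1 states, so by pigeonhole some state repeats within the first 5 steps — that repeat gives the pumpable loop.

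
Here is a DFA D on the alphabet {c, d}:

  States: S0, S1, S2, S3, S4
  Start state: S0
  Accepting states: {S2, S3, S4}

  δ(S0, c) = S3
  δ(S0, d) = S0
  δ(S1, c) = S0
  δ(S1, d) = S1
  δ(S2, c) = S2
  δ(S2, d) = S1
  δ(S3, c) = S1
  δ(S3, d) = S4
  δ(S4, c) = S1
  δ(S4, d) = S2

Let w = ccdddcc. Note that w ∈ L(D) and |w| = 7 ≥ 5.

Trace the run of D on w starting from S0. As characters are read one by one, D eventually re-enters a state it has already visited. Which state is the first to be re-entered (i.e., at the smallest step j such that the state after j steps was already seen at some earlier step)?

State sequence: S0 -c-> S3 -c-> S1 -d-> S1 -d-> S1 -d-> S1 -c-> S0 -c-> S3
First repeat at step 3: S1 was already visited.

The earliest repeat is at step j = 3: D is in S1, which it already visited at step i = 2.
With |Q| = 5, pigeonhole forces a state repeat no later than step 5; the substring read between the first and second visits to that state can be pumped.

S1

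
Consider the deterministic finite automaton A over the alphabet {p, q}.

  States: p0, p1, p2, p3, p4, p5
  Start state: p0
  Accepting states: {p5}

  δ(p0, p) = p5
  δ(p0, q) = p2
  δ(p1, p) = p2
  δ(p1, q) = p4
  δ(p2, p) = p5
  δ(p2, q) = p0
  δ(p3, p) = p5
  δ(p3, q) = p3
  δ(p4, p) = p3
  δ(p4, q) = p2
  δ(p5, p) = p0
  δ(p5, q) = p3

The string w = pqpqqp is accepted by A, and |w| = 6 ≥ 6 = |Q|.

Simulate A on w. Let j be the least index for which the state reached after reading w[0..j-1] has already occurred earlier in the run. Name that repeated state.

p5

State sequence: p0 -p-> p5 -q-> p3 -p-> p5 -q-> p3 -q-> p3 -p-> p5
First repeat at step 3: p5 was already visited.

The earliest repeat is at step j = 3: A is in p5, which it already visited at step i = 1.
The DFA has 6 states, so the proof of the pumping lemma guarantees a repeated state among the first 6+1 visited; the segment between the two visits is the pumpable y.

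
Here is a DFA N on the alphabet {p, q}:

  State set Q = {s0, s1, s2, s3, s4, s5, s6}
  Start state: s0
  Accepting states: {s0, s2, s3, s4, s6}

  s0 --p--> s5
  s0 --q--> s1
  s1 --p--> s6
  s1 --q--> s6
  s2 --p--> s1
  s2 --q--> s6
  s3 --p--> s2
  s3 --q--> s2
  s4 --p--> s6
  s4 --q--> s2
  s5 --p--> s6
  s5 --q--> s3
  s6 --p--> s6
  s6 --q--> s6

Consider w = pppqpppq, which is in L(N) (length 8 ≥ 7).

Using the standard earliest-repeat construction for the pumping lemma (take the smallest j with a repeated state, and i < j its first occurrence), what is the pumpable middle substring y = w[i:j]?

p

Run of N on w = p p p q p p p q:
  step 0: s0  (start)
  step 1: s5  (read p: s0→s5)
  step 2: s6  (read p: s5→s6)
  step 3: s6  (read p: s6→s6)   ← first repeat (s6 seen earlier)
  step 4: s6  (read q: s6→s6)
  step 5: s6  (read p: s6→s6)
  step 6: s6  (read p: s6→s6)
  step 7: s6  (read p: s6→s6)
  step 8: s6  (read q: s6→s6)

So i = 2, j = 3, giving x = w[0:2] = pp, y = w[2:3] = p, z = w[3:8] = qpppq.
Check: |xy| = 3 ≤ 7 and |y| = 1 ≥ 1. Reading y takes N from s6 back to s6, so every xyⁱz is accepted.
Since N has 7 states, any run of length ≥ 7 visits 7+1 states, so by pigeonhole some state repeats within the first 7 steps — that repeat gives the pumpable loop.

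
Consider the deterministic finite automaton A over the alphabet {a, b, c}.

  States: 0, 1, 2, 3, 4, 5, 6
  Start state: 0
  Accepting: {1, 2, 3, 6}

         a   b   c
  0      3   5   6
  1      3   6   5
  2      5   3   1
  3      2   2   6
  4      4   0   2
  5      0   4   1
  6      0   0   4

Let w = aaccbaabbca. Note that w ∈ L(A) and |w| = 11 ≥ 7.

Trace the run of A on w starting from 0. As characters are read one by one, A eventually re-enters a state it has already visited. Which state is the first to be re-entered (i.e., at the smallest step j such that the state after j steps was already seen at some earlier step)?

4

Run of A on w = a a c c b a a b b c a:
  step 0: 0  (start)
  step 1: 3  (read a: 0→3)
  step 2: 2  (read a: 3→2)
  step 3: 1  (read c: 2→1)
  step 4: 5  (read c: 1→5)
  step 5: 4  (read b: 5→4)
  step 6: 4  (read a: 4→4)   ← first repeat (4 seen earlier)
  step 7: 4  (read a: 4→4)
  step 8: 0  (read b: 4→0)
  step 9: 5  (read b: 0→5)
  step 10: 1  (read c: 5→1)
  step 11: 3  (read a: 1→3)

The earliest repeat is at step j = 6: A is in 4, which it already visited at step i = 5.
Pumping length from the standard proof: p = 7 (the number of states). The repeated state found above gives |xy| = j ≤ 7 and |y| = j − i ≥ 1.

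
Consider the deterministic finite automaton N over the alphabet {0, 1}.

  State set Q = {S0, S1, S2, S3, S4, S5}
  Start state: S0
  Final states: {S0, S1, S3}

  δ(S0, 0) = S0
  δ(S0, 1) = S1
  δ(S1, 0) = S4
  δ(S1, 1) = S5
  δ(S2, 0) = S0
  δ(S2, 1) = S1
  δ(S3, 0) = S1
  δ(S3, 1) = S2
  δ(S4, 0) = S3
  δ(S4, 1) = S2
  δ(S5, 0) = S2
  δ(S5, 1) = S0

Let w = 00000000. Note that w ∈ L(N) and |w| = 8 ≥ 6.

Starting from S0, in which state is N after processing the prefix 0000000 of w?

Run of N on the first 7 characters of w = 0 0 0 0 0 0 0:
  step 0: S0  (start)
  step 1: S0  (read 0: S0→S0)
  step 2: S0  (read 0: S0→S0)
  step 3: S0  (read 0: S0→S0)
  step 4: S0  (read 0: S0→S0)
  step 5: S0  (read 0: S0→S0)
  step 6: S0  (read 0: S0→S0)
  step 7: S0  (read 0: S0→S0)

After reading 7 characters, N is in state S0.
(This kind of state-tracing is the core of the pumping-lemma construction: with 6 states, pigeonhole forces a repeat within the first 6 steps.)

S0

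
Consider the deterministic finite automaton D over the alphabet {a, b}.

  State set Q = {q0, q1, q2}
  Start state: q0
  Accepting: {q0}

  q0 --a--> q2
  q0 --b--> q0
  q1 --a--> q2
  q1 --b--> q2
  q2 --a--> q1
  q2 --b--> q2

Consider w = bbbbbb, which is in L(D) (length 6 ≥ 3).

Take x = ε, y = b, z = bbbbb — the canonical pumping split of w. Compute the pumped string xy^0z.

bbbbb

xy⁰z = xz = ε·bbbbb = bbbbb.
Reading y = b takes D from q0 back to q0, so after x the machine is still in q0, and z then leads to the accepting state q0. Hence bbbbb ∈ L(D).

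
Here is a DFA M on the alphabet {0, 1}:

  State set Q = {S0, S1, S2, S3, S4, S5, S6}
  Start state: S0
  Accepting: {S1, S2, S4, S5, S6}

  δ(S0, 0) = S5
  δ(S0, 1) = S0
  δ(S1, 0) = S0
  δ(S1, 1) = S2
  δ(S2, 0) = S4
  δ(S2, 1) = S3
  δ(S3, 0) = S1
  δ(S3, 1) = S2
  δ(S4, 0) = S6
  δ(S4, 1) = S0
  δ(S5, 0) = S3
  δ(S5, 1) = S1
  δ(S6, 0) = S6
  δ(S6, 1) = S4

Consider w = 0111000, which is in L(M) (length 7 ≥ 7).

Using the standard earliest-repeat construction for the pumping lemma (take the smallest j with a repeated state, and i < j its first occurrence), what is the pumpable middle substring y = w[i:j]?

Run of M on w = 0 1 1 1 0 0 0:
  step 0: S0  (start)
  step 1: S5  (read 0: S0→S5)
  step 2: S1  (read 1: S5→S1)
  step 3: S2  (read 1: S1→S2)
  step 4: S3  (read 1: S2→S3)
  step 5: S1  (read 0: S3→S1)   ← first repeat (S1 seen earlier)
  step 6: S0  (read 0: S1→S0)
  step 7: S5  (read 0: S0→S5)

So i = 2, j = 5, giving x = w[0:2] = 01, y = w[2:5] = 110, z = w[5:7] = 00.
Check: |xy| = 5 ≤ 7 and |y| = 3 ≥ 1. Reading y takes M from S1 back to S1, so every xyⁱz is accepted.

110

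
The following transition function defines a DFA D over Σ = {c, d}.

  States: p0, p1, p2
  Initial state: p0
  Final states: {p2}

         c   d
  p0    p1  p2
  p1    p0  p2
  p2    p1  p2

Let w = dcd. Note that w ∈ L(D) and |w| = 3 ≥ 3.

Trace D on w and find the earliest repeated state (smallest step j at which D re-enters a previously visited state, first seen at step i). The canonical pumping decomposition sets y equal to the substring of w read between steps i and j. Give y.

cd

State sequence: p0 -d-> p2 -c-> p1 -d-> p2
First repeat at step 3: p2 was already visited.

So i = 1, j = 3, giving x = w[0:1] = d, y = w[1:3] = cd, z = w[3:3] = ε.
Check: |xy| = 3 ≤ 3 and |y| = 2 ≥ 1. Reading y takes D from p2 back to p2, so every xyⁱz is accepted.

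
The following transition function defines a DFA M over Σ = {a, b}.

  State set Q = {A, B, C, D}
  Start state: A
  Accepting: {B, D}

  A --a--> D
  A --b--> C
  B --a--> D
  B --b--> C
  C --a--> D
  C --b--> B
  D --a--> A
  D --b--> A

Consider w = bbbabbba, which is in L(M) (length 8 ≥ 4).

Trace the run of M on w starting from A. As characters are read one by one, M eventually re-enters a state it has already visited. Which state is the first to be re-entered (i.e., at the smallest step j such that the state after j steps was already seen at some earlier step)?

C

Run of M on w = b b b a b b b a:
  step 0: A  (start)
  step 1: C  (read b: A→C)
  step 2: B  (read b: C→B)
  step 3: C  (read b: B→C)   ← first repeat (C seen earlier)
  step 4: D  (read a: C→D)
  step 5: A  (read b: D→A)
  step 6: C  (read b: A→C)
  step 7: B  (read b: C→B)
  step 8: D  (read a: B→D)

The earliest repeat is at step j = 3: M is in C, which it already visited at step i = 1.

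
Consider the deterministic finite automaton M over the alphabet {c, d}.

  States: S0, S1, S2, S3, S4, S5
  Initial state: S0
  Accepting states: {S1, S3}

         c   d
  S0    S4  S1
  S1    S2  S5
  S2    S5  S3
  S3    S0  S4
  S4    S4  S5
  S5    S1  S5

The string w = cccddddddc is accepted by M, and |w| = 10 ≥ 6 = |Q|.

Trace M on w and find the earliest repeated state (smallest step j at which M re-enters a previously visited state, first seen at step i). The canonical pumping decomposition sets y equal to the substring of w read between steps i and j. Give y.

c

State sequence: S0 -c-> S4 -c-> S4 -c-> S4 -d-> S5 -d-> S5 -d-> S5 -d-> S5 -d-> S5 -d-> S5 -c-> S1
First repeat at step 2: S4 was already visited.

So i = 1, j = 2, giving x = w[0:1] = c, y = w[1:2] = c, z = w[2:10] = cddddddc.
Check: |xy| = 2 ≤ 6 and |y| = 1 ≥ 1. Reading y takes M from S4 back to S4, so every xyⁱz is accepted.
The DFA has 6 states, so the proof of the pumping lemma guarantees a repeated state among the first 6+1 visited; the segment between the two visits is the pumpable y.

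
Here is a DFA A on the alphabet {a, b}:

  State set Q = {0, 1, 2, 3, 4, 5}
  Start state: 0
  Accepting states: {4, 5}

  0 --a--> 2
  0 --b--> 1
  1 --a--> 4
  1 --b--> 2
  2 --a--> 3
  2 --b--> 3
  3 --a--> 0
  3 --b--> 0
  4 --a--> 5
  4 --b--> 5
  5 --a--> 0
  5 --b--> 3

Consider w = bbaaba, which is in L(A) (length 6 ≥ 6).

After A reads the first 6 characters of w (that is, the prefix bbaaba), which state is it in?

4

State sequence: 0 -b-> 1 -b-> 2 -a-> 3 -a-> 0 -b-> 1 -a-> 4

After reading 6 characters, A is in state 4.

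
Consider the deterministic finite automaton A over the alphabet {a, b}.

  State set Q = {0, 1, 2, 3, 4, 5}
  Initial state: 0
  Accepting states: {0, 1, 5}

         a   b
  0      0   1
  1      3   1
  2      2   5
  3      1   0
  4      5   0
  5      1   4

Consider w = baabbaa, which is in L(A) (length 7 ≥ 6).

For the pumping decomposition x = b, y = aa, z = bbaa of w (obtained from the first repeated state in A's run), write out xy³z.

xy^3z = b·aa·aa·aa·bbaa = baaaaaabbaa.
Reading y = aa takes A from 1 back to 1, so after x·y·y·y the machine is still in 1, and z then leads to the accepting state 1. Hence baaaaaabbaa ∈ L(A).

baaaaaabbaa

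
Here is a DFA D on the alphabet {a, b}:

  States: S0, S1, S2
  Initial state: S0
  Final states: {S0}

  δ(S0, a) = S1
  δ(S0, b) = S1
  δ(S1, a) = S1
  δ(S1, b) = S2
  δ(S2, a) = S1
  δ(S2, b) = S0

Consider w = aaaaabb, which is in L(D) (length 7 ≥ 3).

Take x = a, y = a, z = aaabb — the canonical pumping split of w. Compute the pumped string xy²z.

xy^2z = a·a·a·aaabb = aaaaaabb.
Reading y = a takes D from S1 back to S1, so after x·y·y the machine is still in S1, and z then leads to the accepting state S0. Hence aaaaaabb ∈ L(D).

aaaaaabb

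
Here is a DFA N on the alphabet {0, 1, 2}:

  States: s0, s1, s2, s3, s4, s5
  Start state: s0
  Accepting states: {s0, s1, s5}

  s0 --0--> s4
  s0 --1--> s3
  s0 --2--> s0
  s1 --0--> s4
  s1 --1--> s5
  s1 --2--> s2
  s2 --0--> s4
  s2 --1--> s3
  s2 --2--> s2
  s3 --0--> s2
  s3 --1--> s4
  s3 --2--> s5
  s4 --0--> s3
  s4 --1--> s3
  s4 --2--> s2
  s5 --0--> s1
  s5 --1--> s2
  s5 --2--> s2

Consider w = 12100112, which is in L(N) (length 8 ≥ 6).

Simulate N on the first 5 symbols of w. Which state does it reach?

s3

State sequence: s0 -1-> s3 -2-> s5 -1-> s2 -0-> s4 -0-> s3

After reading 5 characters, N is in state s3.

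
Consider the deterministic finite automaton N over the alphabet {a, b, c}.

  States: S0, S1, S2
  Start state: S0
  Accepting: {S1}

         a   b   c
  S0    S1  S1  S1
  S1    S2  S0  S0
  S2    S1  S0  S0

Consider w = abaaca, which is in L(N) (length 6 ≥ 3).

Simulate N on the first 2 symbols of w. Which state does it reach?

State sequence: S0 -a-> S1 -b-> S0

After reading 2 characters, N is in state S0.
(This kind of state-tracing is the core of the pumping-lemma construction: with 3 states, pigeonhole forces a repeat within the first 3 steps.)

S0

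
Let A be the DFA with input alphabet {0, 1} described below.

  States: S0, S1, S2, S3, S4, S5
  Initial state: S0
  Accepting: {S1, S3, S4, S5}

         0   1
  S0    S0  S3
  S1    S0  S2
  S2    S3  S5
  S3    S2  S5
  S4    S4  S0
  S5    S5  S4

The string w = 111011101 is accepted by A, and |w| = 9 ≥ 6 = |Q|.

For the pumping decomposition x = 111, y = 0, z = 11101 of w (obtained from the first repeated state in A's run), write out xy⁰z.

xy⁰z = xz = 111·11101 = 11111101.
Reading y = 0 takes A from S4 back to S4, so after x the machine is still in S4, and z then leads to the accepting state S4. Hence 11111101 ∈ L(A).

11111101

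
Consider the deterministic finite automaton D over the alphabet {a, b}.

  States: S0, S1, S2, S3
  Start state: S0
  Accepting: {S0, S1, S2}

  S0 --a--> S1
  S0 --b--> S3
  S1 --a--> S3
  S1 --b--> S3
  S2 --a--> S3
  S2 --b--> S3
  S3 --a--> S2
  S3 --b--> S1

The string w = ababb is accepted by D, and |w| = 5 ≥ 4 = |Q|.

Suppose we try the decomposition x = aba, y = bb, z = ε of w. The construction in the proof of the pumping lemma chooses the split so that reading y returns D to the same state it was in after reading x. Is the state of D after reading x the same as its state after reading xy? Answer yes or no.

no

State sequence: S0 -a-> S1 -b-> S3 -a-> S2 -b-> S3 -b-> S1

After x (step 3): S2. After xy (step 5): S1.
They differ (S2 ≠ S1), so y is not a cycle from the state after x; this split is not the one the pumping-lemma construction produces, and pumping y need not keep the string in L(D).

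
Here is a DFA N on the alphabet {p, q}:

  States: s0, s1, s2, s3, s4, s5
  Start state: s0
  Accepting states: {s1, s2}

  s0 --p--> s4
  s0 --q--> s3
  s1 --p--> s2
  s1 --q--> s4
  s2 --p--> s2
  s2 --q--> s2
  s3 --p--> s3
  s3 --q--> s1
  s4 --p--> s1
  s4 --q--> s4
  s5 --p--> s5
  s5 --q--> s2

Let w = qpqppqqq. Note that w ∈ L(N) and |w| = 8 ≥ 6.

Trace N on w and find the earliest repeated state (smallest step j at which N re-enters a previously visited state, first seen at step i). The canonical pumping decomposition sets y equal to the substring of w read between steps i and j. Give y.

State sequence: s0 -q-> s3 -p-> s3 -q-> s1 -p-> s2 -p-> s2 -q-> s2 -q-> s2 -q-> s2
First repeat at step 2: s3 was already visited.

So i = 1, j = 2, giving x = w[0:1] = q, y = w[1:2] = p, z = w[2:8] = qppqqq.
Check: |xy| = 2 ≤ 6 and |y| = 1 ≥ 1. Reading y takes N from s3 back to s3, so every xyⁱz is accepted.

p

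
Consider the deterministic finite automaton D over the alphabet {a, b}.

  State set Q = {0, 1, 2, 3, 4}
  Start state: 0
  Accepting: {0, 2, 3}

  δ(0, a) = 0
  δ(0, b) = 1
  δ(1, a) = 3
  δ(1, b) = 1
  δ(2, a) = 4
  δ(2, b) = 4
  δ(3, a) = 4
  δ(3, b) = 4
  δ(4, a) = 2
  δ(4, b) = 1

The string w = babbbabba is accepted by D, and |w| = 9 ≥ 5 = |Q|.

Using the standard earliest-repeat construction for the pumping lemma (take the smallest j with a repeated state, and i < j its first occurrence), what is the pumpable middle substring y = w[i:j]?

abb

State sequence: 0 -b-> 1 -a-> 3 -b-> 4 -b-> 1 -b-> 1 -a-> 3 -b-> 4 -b-> 1 -a-> 3
First repeat at step 4: 1 was already visited.

So i = 1, j = 4, giving x = w[0:1] = b, y = w[1:4] = abb, z = w[4:9] = babba.
Check: |xy| = 4 ≤ 5 and |y| = 3 ≥ 1. Reading y takes D from 1 back to 1, so every xyⁱz is accepted.
Pumping length from the standard proof: p = 5 (the number of states). The repeated state found above gives |xy| = j ≤ 5 and |y| = j − i ≥ 1.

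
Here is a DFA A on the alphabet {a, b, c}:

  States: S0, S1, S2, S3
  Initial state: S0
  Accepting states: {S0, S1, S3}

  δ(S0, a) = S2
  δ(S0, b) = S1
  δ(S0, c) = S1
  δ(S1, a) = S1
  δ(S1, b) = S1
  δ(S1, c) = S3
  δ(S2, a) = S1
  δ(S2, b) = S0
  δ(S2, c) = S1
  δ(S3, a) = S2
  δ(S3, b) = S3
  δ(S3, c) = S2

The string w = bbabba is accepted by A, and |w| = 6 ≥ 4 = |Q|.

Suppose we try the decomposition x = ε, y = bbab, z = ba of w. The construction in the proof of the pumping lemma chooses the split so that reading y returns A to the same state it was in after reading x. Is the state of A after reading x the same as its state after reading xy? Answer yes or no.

Run of A on the first 4 characters of w = b b a b:
  step 0: S0  (start)
  step 1: S1  (read b: S0→S1)
  step 2: S1  (read b: S1→S1)
  step 3: S1  (read a: S1→S1)
  step 4: S1  (read b: S1→S1)

After x (step 0): S0. After xy (step 4): S1.
They differ (S0 ≠ S1), so y is not a cycle from the state after x; this split is not the one the pumping-lemma construction produces, and pumping y need not keep the string in L(A).

no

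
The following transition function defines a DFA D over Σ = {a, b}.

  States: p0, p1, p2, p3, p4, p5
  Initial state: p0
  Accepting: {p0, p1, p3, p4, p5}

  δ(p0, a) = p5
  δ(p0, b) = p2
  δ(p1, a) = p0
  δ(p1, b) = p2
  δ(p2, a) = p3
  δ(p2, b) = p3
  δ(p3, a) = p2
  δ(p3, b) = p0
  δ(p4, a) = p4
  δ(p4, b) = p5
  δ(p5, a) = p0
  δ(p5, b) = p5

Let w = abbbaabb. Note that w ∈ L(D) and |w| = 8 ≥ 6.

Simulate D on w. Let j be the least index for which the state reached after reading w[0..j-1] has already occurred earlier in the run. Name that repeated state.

p5

Run of D on w = a b b b a a b b:
  step 0: p0  (start)
  step 1: p5  (read a: p0→p5)
  step 2: p5  (read b: p5→p5)   ← first repeat (p5 seen earlier)
  step 3: p5  (read b: p5→p5)
  step 4: p5  (read b: p5→p5)
  step 5: p0  (read a: p5→p0)
  step 6: p5  (read a: p0→p5)
  step 7: p5  (read b: p5→p5)
  step 8: p5  (read b: p5→p5)

The earliest repeat is at step j = 2: D is in p5, which it already visited at step i = 1.
The DFA has 6 states, so the proof of the pumping lemma guarantees a repeated state among the first 6+1 visited; the segment between the two visits is the pumpable y.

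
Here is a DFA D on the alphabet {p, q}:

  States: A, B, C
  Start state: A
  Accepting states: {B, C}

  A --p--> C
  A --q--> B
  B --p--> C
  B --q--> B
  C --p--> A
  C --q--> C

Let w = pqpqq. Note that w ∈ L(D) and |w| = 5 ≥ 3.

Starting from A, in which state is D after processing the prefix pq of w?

C

State sequence: A -p-> C -q-> C

After reading 2 characters, D is in state C.
(This kind of state-tracing is the core of the pumping-lemma construction: with 3 states, pigeonhole forces a repeat within the first 3 steps.)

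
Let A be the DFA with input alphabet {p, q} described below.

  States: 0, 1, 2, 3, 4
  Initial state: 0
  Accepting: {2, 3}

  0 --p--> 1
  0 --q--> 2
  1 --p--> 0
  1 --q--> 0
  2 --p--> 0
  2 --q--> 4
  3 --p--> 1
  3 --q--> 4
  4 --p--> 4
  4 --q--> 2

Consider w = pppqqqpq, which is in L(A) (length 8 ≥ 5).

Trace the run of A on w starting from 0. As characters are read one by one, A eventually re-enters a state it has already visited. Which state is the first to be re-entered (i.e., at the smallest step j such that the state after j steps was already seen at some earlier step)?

Run of A on w = p p p q q q p q:
  step 0: 0  (start)
  step 1: 1  (read p: 0→1)
  step 2: 0  (read p: 1→0)   ← first repeat (0 seen earlier)
  step 3: 1  (read p: 0→1)
  step 4: 0  (read q: 1→0)
  step 5: 2  (read q: 0→2)
  step 6: 4  (read q: 2→4)
  step 7: 4  (read p: 4→4)
  step 8: 2  (read q: 4→2)

The earliest repeat is at step j = 2: A is in 0, which it already visited at step i = 0.
With |Q| = 5, pigeonhole forces a state repeat no later than step 5; the substring read between the first and second visits to that state can be pumped.

0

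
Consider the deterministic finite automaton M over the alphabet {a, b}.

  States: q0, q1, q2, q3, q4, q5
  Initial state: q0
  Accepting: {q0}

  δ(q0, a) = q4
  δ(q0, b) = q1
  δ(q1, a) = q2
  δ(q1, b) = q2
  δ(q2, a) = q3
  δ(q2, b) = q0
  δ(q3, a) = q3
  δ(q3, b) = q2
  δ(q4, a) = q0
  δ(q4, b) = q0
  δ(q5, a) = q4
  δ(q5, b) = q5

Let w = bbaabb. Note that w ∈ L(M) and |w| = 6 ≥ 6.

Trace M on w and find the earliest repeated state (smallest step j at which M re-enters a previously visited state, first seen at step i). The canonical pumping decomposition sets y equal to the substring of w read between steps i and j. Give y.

State sequence: q0 -b-> q1 -b-> q2 -a-> q3 -a-> q3 -b-> q2 -b-> q0
First repeat at step 4: q3 was already visited.

So i = 3, j = 4, giving x = w[0:3] = bba, y = w[3:4] = a, z = w[4:6] = bb.
Check: |xy| = 4 ≤ 6 and |y| = 1 ≥ 1. Reading y takes M from q3 back to q3, so every xyⁱz is accepted.

a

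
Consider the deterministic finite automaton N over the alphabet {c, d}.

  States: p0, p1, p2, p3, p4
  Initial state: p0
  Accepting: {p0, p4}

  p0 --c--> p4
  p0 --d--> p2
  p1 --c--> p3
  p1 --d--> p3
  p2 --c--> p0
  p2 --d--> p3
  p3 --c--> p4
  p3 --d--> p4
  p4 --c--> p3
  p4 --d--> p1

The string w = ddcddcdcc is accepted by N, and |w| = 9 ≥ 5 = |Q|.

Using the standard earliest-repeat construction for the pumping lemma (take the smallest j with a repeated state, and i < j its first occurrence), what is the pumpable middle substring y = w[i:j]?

cdd

Run of N on w = d d c d d c d c c:
  step 0: p0  (start)
  step 1: p2  (read d: p0→p2)
  step 2: p3  (read d: p2→p3)
  step 3: p4  (read c: p3→p4)
  step 4: p1  (read d: p4→p1)
  step 5: p3  (read d: p1→p3)   ← first repeat (p3 seen earlier)
  step 6: p4  (read c: p3→p4)
  step 7: p1  (read d: p4→p1)
  step 8: p3  (read c: p1→p3)
  step 9: p4  (read c: p3→p4)

So i = 2, j = 5, giving x = w[0:2] = dd, y = w[2:5] = cdd, z = w[5:9] = cdcc.
Check: |xy| = 5 ≤ 5 and |y| = 3 ≥ 1. Reading y takes N from p3 back to p3, so every xyⁱz is accepted.
With |Q| = 5, pigeonhole forces a state repeat no later than step 5; the substring read between the first and second visits to that state can be pumped.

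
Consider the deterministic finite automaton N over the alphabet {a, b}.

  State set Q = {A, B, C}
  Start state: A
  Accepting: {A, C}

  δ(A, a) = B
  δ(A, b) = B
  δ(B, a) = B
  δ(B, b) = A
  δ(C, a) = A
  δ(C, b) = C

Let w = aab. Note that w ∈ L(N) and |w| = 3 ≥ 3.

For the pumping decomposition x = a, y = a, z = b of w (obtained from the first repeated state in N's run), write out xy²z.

xy^2z = a·a·a·b = aaab.
Reading y = a takes N from B back to B, so after x·y·y the machine is still in B, and z then leads to the accepting state A. Hence aaab ∈ L(N).

aaab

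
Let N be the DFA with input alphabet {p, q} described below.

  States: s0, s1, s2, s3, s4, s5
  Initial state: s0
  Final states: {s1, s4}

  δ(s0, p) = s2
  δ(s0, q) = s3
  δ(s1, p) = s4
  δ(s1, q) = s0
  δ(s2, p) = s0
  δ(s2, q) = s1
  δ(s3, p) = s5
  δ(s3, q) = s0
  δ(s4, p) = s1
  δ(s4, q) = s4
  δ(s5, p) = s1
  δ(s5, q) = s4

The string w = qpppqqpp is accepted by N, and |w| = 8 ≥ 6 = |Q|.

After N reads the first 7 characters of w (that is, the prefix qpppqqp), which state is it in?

s1

Run of N on the first 7 characters of w = q p p p q q p:
  step 0: s0  (start)
  step 1: s3  (read q: s0→s3)
  step 2: s5  (read p: s3→s5)
  step 3: s1  (read p: s5→s1)
  step 4: s4  (read p: s1→s4)
  step 5: s4  (read q: s4→s4)
  step 6: s4  (read q: s4→s4)
  step 7: s1  (read p: s4→s1)

After reading 7 characters, N is in state s1.
(This kind of state-tracing is the core of the pumping-lemma construction: with 6 states, pigeonhole forces a repeat within the first 6 steps.)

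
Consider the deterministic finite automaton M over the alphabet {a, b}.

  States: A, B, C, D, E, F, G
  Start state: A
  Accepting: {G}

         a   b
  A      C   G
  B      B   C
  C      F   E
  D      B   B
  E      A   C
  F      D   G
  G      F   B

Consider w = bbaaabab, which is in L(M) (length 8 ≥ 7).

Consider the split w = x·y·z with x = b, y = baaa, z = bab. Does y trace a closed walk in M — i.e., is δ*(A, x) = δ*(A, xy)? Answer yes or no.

Run of M on the first 5 characters of w = b b a a a:
  step 0: A  (start)
  step 1: G  (read b: A→G)
  step 2: B  (read b: G→B)
  step 3: B  (read a: B→B)
  step 4: B  (read a: B→B)
  step 5: B  (read a: B→B)

After x (step 1): G. After xy (step 5): B.
They differ (G ≠ B), so y is not a cycle from the state after x; this split is not the one the pumping-lemma construction produces, and pumping y need not keep the string in L(M).

no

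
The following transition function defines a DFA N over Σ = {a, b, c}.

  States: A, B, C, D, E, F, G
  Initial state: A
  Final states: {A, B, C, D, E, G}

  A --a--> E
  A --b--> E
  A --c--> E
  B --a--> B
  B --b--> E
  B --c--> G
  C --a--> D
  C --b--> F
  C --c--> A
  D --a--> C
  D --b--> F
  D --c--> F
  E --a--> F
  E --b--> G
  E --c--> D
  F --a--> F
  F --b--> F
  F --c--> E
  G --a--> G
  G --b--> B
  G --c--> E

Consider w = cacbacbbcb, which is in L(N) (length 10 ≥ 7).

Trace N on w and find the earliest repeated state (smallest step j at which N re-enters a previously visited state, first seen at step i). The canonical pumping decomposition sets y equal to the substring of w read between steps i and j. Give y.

State sequence: A -c-> E -a-> F -c-> E -b-> G -a-> G -c-> E -b-> G -b-> B -c-> G -b-> B
First repeat at step 3: E was already visited.

So i = 1, j = 3, giving x = w[0:1] = c, y = w[1:3] = ac, z = w[3:10] = bacbbcb.
Check: |xy| = 3 ≤ 7 and |y| = 2 ≥ 1. Reading y takes N from E back to E, so every xyⁱz is accepted.
Pumping length from the standard proof: p = 7 (the number of states). The repeated state found above gives |xy| = j ≤ 7 and |y| = j − i ≥ 1.

ac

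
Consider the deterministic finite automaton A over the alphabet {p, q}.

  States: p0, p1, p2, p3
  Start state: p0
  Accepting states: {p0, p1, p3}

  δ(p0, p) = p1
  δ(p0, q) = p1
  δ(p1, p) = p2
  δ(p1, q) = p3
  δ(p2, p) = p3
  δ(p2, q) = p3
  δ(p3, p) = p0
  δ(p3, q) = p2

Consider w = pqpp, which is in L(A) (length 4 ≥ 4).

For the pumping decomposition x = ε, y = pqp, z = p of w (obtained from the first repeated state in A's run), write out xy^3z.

xy^3z = ε·pqp·pqp·pqp·p = pqppqppqpp.
Reading y = pqp takes A from p0 back to p0, so after x·y·y·y the machine is still in p0, and z then leads to the accepting state p1. Hence pqppqppqpp ∈ L(A).

pqppqppqpp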